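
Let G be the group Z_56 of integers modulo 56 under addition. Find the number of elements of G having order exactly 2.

1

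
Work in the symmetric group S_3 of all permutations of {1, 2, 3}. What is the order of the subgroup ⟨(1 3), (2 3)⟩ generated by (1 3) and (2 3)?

6

|⟨(1 3)⟩| = 2 and |⟨(2 3)⟩| = 2, so |H| is a multiple of lcm(2, 2) = 2 and divides |G| = 6.
Closing {(1 3), (2 3)} under the group operation gives all of G, so |H| = 6.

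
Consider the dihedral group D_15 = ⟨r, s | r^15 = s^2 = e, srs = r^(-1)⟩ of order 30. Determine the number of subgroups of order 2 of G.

|G| = 30 and 2 | 30, so subgroups of order 2 are possible by Lagrange.
The subgroups of order 2 are: {e, r^10s}; {e, r^11s}; {e, r^12s}; {e, r^13s}; … (15 in all).
So G has 15 subgroups of order 2.

15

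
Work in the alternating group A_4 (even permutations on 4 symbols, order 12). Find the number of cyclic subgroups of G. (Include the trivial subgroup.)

8

A cyclic subgroup of order d is generated by each of its φ(d) elements of order d, so the cyclic subgroups of order d number (#elements of order d)/φ(d).
Cyclic subgroups by order — order 1: 1; order 2: 3; order 3: 4.
Total: 8.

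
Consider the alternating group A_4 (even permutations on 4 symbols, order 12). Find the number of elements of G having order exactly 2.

The elements of order 2 are: (1 2)(3 4), (1 3)(2 4), (1 4)(2 3).
That's 3.

3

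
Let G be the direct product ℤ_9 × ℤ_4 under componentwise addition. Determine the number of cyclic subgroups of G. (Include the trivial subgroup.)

A cyclic subgroup of order d is generated by each of its φ(d) elements of order d, so the cyclic subgroups of order d number (#elements of order d)/φ(d).
Cyclic subgroups by order — order 1: 1; order 2: 1; order 3: 1; order 4: 1; order 6: 1; order 9: 1; order 12: 1; order 18: 1; order 36: 1.
Total: 9.

9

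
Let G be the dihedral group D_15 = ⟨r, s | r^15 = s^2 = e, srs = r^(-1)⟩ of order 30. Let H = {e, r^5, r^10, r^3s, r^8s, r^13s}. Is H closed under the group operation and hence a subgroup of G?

|H| = 6 divides |G| = 30, consistent with Lagrange.
H contains the identity, every element's inverse is in H, and H is closed under ·: it is a subgroup.

Yes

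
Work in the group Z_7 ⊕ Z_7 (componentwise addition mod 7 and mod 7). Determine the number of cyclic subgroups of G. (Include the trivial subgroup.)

9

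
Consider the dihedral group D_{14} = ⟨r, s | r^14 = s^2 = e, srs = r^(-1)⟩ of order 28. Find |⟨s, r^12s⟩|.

14

|⟨s⟩| = 2 and |⟨r^12s⟩| = 2, so |H| is a multiple of lcm(2, 2) = 2 and divides |G| = 28.
Closing under the operation: H = {e, r^2, r^4, r^6, r^8, r^10, r^12, s, r^2s, r^4s, r^6s, r^8s, r^10s, r^12s}, so |H| = 14.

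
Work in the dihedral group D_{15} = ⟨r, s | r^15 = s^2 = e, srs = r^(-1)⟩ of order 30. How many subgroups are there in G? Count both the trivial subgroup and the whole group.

28

|G| = 30, so by Lagrange every subgroup order divides 30. Divisors: 1, 2, 3, 5, 6, 10, 15, 30.
Subgroups by order — order 1: 1; order 2: 15; order 3: 1; order 5: 1; order 6: 5; order 10: 3; order 15: 1; order 30: 1.
Total: 1 + 15 + 1 + 1 + 5 + 3 + 1 + 1 = 28.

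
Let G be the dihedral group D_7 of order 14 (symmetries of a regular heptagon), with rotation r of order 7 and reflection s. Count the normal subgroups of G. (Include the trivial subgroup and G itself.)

G has 10 subgroups. Checking conjugation-invariance by order — order 1: 1/1 normal; order 2: 0/7 normal; order 7: 1/1 normal; order 14: 1/1 normal.
Total normal subgroups: 3.

3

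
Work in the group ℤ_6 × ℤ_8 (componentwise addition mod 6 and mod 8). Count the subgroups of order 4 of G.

|G| = 48 and 4 | 48, so subgroups of order 4 are possible by Lagrange.
The subgroups of order 4 are: {(0,0), (0,2), (0,4), (0,6)}; {(0,0), (0,4), (3,0), (3,4)}; {(0,0), (0,4), (3,2), (3,6)}.
So G has 3 subgroups of order 4.

3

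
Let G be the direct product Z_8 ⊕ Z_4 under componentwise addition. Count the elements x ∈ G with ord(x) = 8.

An element (a,b) has order lcm(ord(a), ord(b)); count pairs with lcm equal to 8.
Enumerating gives 16 such elements.

16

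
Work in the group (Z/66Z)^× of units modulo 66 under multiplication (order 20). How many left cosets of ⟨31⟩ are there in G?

4

|⟨31⟩| = 5 and |G| = 20.
By Lagrange, [G : H] = |G|/|H| = 20/5 = 4.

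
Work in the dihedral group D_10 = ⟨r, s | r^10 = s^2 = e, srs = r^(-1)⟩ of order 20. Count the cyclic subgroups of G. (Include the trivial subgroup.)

Group the elements of G by the cyclic subgroup they generate; each cyclic subgroup of order d accounts for φ(d) elements.
Cyclic subgroups by order — order 1: 1; order 2: 11; order 5: 1; order 10: 1.
Total: 14.

14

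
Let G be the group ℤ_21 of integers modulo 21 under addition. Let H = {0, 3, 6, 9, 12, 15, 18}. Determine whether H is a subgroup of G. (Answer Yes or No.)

Yes

|H| = 7 divides |G| = 21, consistent with Lagrange.
H contains the identity, every element's inverse is in H, and H is closed under +: it is a subgroup.
In fact H = ⟨18⟩.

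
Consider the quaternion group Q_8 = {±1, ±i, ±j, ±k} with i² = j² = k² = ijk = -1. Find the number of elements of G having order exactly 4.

The elements of order 4 are: i, -i, j, -j, k, -k.
That's 6.

6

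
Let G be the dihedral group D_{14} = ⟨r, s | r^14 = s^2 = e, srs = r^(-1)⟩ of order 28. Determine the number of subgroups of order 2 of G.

15

|G| = 28 and 2 | 28, so subgroups of order 2 are possible by Lagrange.
The subgroups of order 2 are: {e, r^10s}; {e, r^11s}; {e, r^12s}; {e, r^13s}; … (15 in all).
So G has 15 subgroups of order 2.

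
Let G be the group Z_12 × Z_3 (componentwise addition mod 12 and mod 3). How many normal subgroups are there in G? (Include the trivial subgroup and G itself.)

G is abelian, so every subgroup is normal.
G has 18 subgroups in total, hence 18 normal subgroups.

18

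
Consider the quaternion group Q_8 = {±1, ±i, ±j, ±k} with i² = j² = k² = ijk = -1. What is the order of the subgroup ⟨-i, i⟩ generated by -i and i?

|⟨-i⟩| = 4 and |⟨i⟩| = 4, so |H| is a multiple of lcm(4, 4) = 4 and divides |G| = 8.
Closing under the operation: H = {1, -1, i, -i}, so |H| = 4.

4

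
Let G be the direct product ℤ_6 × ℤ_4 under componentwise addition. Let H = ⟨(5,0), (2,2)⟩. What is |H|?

|⟨(5,0)⟩| = 6 and |⟨(2,2)⟩| = 6, so |H| is a multiple of lcm(6, 6) = 6 and divides |G| = 24.
Closing under the operation: H = {(0,0), (0,2), (1,0), (1,2), (2,0), (2,2), (3,0), (3,2), (4,0), (4,2), (5,0), (5,2)}, so |H| = 12.

12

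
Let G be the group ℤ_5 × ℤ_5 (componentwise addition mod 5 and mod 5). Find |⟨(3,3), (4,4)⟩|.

|⟨(3,3)⟩| = 5 and |⟨(4,4)⟩| = 5, so |H| is a multiple of lcm(5, 5) = 5 and divides |G| = 25.
Closing under the operation: H = {(0,0), (1,1), (2,2), (3,3), (4,4)}, so |H| = 5.

5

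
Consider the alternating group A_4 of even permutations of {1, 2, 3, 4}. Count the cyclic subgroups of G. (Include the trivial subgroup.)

8

Group the elements of G by the cyclic subgroup they generate; each cyclic subgroup of order d accounts for φ(d) elements.
Cyclic subgroups by order — order 1: 1; order 2: 3; order 3: 4.
Total: 8.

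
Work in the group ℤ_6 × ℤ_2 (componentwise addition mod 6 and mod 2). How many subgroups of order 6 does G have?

|G| = 12 and 6 | 12, so subgroups of order 6 are possible by Lagrange.
The subgroups of order 6 are: {(0,0), (0,1), (2,0), (2,1), (4,0), (4,1)}; {(0,0), (1,0), (2,0), (3,0), (4,0), (5,0)}; {(0,0), (1,1), (2,0), (3,1), (4,0), (5,1)}.
So G has 3 subgroups of order 6.

3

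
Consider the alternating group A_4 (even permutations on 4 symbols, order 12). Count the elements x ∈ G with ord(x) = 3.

8

The elements of order 3 are: (2 3 4), (2 4 3), (1 2 3), (1 2 4), (1 3 2), (1 3 4), (1 4 2), (1 4 3).
That's 8.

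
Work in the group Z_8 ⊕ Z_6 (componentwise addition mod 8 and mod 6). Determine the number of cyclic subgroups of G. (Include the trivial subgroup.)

A cyclic subgroup of order d is generated by each of its φ(d) elements of order d, so the cyclic subgroups of order d number (#elements of order d)/φ(d).
Cyclic subgroups by order — order 1: 1; order 2: 3; order 3: 1; order 4: 2; order 6: 3; order 8: 2; order 12: 2; order 24: 2.
Total: 16.

16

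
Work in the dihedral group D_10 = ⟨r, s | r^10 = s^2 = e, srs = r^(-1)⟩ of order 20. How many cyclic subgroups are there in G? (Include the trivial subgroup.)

14

A cyclic subgroup of order d is generated by each of its φ(d) elements of order d, so the cyclic subgroups of order d number (#elements of order d)/φ(d).
Cyclic subgroups by order — order 1: 1; order 2: 11; order 5: 1; order 10: 1.
Total: 14.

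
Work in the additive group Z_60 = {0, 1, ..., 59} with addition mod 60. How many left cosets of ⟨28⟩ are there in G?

|⟨28⟩| = 15 and |G| = 60.
By Lagrange, [G : H] = |G|/|H| = 60/15 = 4.

4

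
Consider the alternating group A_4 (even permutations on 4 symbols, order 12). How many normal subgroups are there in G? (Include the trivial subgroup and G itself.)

3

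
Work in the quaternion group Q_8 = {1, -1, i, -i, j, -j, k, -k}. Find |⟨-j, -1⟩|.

4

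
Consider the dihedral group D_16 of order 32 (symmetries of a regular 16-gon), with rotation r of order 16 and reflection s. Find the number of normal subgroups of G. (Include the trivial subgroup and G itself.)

G has 36 subgroups. Checking conjugation-invariance by order — order 1: 1/1 normal; order 2: 1/17 normal; order 4: 1/9 normal; order 8: 1/5 normal; order 16: 3/3 normal; order 32: 1/1 normal.
Total normal subgroups: 8.

8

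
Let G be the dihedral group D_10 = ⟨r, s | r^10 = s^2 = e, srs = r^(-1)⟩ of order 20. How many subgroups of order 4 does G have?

5

|G| = 20 and 4 | 20, so subgroups of order 4 are possible by Lagrange.
The subgroups of order 4 are: {e, r^5, r^2s, r^7s}; {e, r^5, r^3s, r^8s}; {e, r^5, r^4s, r^9s}; {e, r^5, s, r^5s}; … (5 in all).
So G has 5 subgroups of order 4.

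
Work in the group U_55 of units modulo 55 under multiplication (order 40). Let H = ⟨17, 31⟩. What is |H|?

|⟨17⟩| = 20 and |⟨31⟩| = 5, so |H| is a multiple of lcm(20, 5) = 20 and divides |G| = 40.
Closing under the operation: H = {1, 2, 4, 7, 8, 9, 13, 14, 16, 17, 18, 26, 28, 31, 32, 34, 36, 43, 49, 52}, so |H| = 20.

20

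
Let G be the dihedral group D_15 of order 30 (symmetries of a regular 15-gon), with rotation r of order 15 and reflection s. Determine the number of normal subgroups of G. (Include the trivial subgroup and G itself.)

G has 28 subgroups. Checking conjugation-invariance by order — order 1: 1/1 normal; order 2: 0/15 normal; order 3: 1/1 normal; order 5: 1/1 normal; order 6: 0/5 normal; order 10: 0/3 normal; order 15: 1/1 normal; order 30: 1/1 normal.
Total normal subgroups: 5.

5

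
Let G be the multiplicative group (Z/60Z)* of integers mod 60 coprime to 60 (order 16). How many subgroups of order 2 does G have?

7

|G| = 16 and 2 | 16, so subgroups of order 2 are possible by Lagrange.
The subgroups of order 2 are: {1, 11}; {1, 19}; {1, 29}; {1, 31}; … (7 in all).
So G has 7 subgroups of order 2.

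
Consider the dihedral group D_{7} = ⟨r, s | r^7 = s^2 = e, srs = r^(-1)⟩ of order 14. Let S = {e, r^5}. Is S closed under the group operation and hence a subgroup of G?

r^5 ∈ S but its inverse r^2 ∉ S, so S is not a subgroup.

No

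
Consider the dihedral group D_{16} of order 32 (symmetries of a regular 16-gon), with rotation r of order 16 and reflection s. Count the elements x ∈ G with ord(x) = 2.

17

Enumerating element orders in G gives 17 elements of order 2.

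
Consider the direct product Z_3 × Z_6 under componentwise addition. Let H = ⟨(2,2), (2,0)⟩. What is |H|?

9

|⟨(2,2)⟩| = 3 and |⟨(2,0)⟩| = 3, so |H| is a multiple of lcm(3, 3) = 3 and divides |G| = 18.
Closing under the operation: H = {(0,0), (0,2), (0,4), (1,0), (1,2), (1,4), (2,0), (2,2), (2,4)}, so |H| = 9.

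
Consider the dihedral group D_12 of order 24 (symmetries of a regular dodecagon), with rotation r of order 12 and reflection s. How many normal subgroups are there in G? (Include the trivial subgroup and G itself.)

9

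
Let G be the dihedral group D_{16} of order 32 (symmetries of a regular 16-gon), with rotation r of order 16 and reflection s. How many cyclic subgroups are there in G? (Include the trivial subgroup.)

21

Each element a generates a cyclic subgroup ⟨a⟩; distinct elements may generate the same one (a cyclic group of order d has φ(d) generators).
Cyclic subgroups by order — order 1: 1; order 2: 17; order 4: 1; order 8: 1; order 16: 1.
Total: 21.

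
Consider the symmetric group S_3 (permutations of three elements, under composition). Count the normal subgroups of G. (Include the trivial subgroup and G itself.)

3

G has 6 subgroups. Checking conjugation-invariance by order — order 1: 1/1 normal; order 2: 0/3 normal; order 3: 1/1 normal; order 6: 1/1 normal.
Total normal subgroups: 3.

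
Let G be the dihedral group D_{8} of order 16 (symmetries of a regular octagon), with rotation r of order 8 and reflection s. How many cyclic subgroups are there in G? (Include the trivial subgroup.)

Group the elements of G by the cyclic subgroup they generate; each cyclic subgroup of order d accounts for φ(d) elements.
Cyclic subgroups by order — order 1: 1; order 2: 9; order 4: 1; order 8: 1.
Total: 12.

12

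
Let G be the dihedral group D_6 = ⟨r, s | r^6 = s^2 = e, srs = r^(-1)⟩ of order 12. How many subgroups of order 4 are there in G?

3

|G| = 12 and 4 | 12, so subgroups of order 4 are possible by Lagrange.
The subgroups of order 4 are: {e, r^3, r^2s, r^5s}; {e, r^3, s, r^3s}; {e, r^3, rs, r^4s}.
So G has 3 subgroups of order 4.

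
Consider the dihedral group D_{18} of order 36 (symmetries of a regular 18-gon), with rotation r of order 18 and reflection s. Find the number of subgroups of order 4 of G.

|G| = 36 and 4 | 36, so subgroups of order 4 are possible by Lagrange.
The subgroups of order 4 are: {e, r^9, rs, r^10s}; {e, r^9, r^2s, r^11s}; {e, r^9, r^3s, r^12s}; {e, r^9, r^4s, r^13s}; … (9 in all).
So G has 9 subgroups of order 4.

9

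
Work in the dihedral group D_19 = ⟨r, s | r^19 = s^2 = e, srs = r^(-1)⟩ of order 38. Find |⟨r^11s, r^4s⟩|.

38

|⟨r^11s⟩| = 2 and |⟨r^4s⟩| = 2, so |H| is a multiple of lcm(2, 2) = 2 and divides |G| = 38.
Closing {r^11s, r^4s} under the group operation gives all of G, so |H| = 38.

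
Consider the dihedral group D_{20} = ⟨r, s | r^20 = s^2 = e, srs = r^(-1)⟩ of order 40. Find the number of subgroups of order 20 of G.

|G| = 40 and 20 | 40, so subgroups of order 20 are possible by Lagrange.
The subgroups of order 20 are: {e, r, r^2, r^3, r^4, r^5, r^6, r^7, r^8, r^9, r^10, r^11, r^12, r^13, r^14, r^15, r^16, r^17, r^18, r^19}; {e, r^2, r^4, r^6, r^8, r^10, r^12, r^14, r^16, r^18, s, r^2s, r^4s, r^6s, r^8s, r^10s, r^12s, r^14s, r^16s, r^18s}; {e, r^2, r^4, r^6, r^8, r^10, r^12, r^14, r^16, r^18, rs, r^3s, r^5s, r^7s, r^9s, r^11s, r^13s, r^15s, r^17s, r^19s}.
So G has 3 subgroups of order 20.

3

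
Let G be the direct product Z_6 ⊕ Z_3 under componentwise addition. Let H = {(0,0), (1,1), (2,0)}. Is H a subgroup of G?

No

(1,1) ∈ H but its inverse (5,2) ∉ H, so H is not a subgroup.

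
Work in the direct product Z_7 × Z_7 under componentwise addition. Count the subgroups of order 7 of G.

|G| = 49 and 7 | 49, so subgroups of order 7 are possible by Lagrange.
The subgroups of order 7 are: {(0,0), (0,1), (0,2), (0,3), (0,4), (0,5), (0,6)}; {(0,0), (1,0), (2,0), (3,0), (4,0), (5,0), (6,0)}; {(0,0), (1,1), (2,2), (3,3), (4,4), (5,5), (6,6)}; {(0,0), (1,2), (2,4), (3,6), (4,1), (5,3), (6,5)}; … (8 in all).
So G has 8 subgroups of order 7.

8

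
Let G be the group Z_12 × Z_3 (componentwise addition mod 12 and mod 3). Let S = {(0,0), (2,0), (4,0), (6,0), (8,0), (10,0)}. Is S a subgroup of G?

|S| = 6 divides |G| = 36, consistent with Lagrange.
S contains the identity, every element's inverse is in S, and S is closed under +: it is a subgroup.
In fact S = ⟨(10,0)⟩.

Yes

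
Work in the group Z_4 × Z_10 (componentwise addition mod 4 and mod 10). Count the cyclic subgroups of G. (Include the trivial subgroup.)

Group the elements of G by the cyclic subgroup they generate; each cyclic subgroup of order d accounts for φ(d) elements.
Cyclic subgroups by order — order 1: 1; order 2: 3; order 4: 2; order 5: 1; order 10: 3; order 20: 2.
Total: 12.

12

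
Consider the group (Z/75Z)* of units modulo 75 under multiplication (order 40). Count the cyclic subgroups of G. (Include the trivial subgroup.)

Each element a generates a cyclic subgroup ⟨a⟩; distinct elements may generate the same one (a cyclic group of order d has φ(d) generators).
Cyclic subgroups by order — order 1: 1; order 2: 3; order 4: 2; order 5: 1; order 10: 3; order 20: 2.
Total: 12.

12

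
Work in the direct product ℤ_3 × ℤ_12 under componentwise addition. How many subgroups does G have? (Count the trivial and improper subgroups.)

18

|G| = 36, so by Lagrange every subgroup order divides 36. Divisors: 1, 2, 3, 4, 6, 9, 12, 18, 36.
Subgroups by order — order 1: 1; order 2: 1; order 3: 4; order 4: 1; order 6: 4; order 9: 1; order 12: 4; order 18: 1; order 36: 1.
Total: 1 + 1 + 4 + 1 + 4 + 1 + 4 + 1 + 1 = 18.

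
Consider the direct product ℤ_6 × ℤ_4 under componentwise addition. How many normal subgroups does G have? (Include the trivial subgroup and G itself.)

16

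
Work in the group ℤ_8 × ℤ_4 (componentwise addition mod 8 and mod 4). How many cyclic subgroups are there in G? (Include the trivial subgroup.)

14

Group the elements of G by the cyclic subgroup they generate; each cyclic subgroup of order d accounts for φ(d) elements.
Cyclic subgroups by order — order 1: 1; order 2: 3; order 4: 6; order 8: 4.
Total: 14.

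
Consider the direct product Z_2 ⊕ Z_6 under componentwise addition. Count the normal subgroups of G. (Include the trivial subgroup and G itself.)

10

G is abelian, so every subgroup is normal.
G has 10 subgroups in total, hence 10 normal subgroups.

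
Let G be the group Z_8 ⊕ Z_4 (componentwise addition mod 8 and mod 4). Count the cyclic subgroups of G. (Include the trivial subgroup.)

A cyclic subgroup of order d is generated by each of its φ(d) elements of order d, so the cyclic subgroups of order d number (#elements of order d)/φ(d).
Cyclic subgroups by order — order 1: 1; order 2: 3; order 4: 6; order 8: 4.
Total: 14.

14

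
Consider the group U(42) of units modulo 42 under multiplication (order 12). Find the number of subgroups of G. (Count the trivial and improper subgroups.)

|G| = 12, so by Lagrange every subgroup order divides 12. Divisors: 1, 2, 3, 4, 6, 12.
Subgroups by order — order 1: 1; order 2: 3; order 3: 1; order 4: 1; order 6: 3; order 12: 1.
Total: 1 + 3 + 1 + 1 + 3 + 1 = 10.

10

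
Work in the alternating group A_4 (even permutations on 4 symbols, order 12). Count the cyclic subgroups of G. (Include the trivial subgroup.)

Each element a generates a cyclic subgroup ⟨a⟩; distinct elements may generate the same one (a cyclic group of order d has φ(d) generators).
Cyclic subgroups by order — order 1: 1; order 2: 3; order 3: 4.
Total: 8.

8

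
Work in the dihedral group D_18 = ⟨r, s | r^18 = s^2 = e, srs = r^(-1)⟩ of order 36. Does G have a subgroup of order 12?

12 | 36. A subgroup of order 12 is {e, r^3, r^6, r^9, r^12, r^15, rs, r^4s, r^7s, r^10s, r^13s, r^16s}.

Yes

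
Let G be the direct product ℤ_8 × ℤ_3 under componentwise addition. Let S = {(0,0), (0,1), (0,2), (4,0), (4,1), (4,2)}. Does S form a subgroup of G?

Yes

|S| = 6 divides |G| = 24, consistent with Lagrange.
S contains the identity, every element's inverse is in S, and S is closed under +: it is a subgroup.
In fact S = ⟨(4,1)⟩.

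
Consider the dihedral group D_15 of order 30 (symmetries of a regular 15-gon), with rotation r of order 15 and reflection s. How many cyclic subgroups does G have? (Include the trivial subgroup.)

Group the elements of G by the cyclic subgroup they generate; each cyclic subgroup of order d accounts for φ(d) elements.
Cyclic subgroups by order — order 1: 1; order 2: 15; order 3: 1; order 5: 1; order 15: 1.
Total: 19.

19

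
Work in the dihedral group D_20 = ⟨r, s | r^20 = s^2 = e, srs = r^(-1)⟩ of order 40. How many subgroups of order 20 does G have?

|G| = 40 and 20 | 40, so subgroups of order 20 are possible by Lagrange.
The subgroups of order 20 are: {e, r, r^2, r^3, r^4, r^5, r^6, r^7, r^8, r^9, r^10, r^11, r^12, r^13, r^14, r^15, r^16, r^17, r^18, r^19}; {e, r^2, r^4, r^6, r^8, r^10, r^12, r^14, r^16, r^18, s, r^2s, r^4s, r^6s, r^8s, r^10s, r^12s, r^14s, r^16s, r^18s}; {e, r^2, r^4, r^6, r^8, r^10, r^12, r^14, r^16, r^18, rs, r^3s, r^5s, r^7s, r^9s, r^11s, r^13s, r^15s, r^17s, r^19s}.
So G has 3 subgroups of order 20.

3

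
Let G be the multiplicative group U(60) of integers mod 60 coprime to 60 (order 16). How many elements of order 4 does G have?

8

The elements of order 4 are: 7, 13, 17, 23, 37, 43, 47, 53.
That's 8.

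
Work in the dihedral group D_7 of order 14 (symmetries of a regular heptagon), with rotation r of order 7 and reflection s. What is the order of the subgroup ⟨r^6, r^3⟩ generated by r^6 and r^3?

|⟨r^6⟩| = 7 and |⟨r^3⟩| = 7, so |H| is a multiple of lcm(7, 7) = 7 and divides |G| = 14.
Closing under the operation: H = {e, r, r^2, r^3, r^4, r^5, r^6}, so |H| = 7.

7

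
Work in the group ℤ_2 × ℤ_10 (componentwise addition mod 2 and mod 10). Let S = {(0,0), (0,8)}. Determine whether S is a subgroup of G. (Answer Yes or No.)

No

(0,8) ∈ S but its inverse (0,2) ∉ S, so S is not a subgroup.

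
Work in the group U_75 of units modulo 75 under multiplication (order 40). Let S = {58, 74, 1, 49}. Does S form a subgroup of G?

No

58 ∈ S but its inverse 22 ∉ S, so S is not a subgroup.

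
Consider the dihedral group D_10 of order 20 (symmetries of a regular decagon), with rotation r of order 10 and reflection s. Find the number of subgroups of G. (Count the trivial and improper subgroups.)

22

|G| = 20, so by Lagrange every subgroup order divides 20. Divisors: 1, 2, 4, 5, 10, 20.
Subgroups by order — order 1: 1; order 2: 11; order 4: 5; order 5: 1; order 10: 3; order 20: 1.
Total: 1 + 11 + 5 + 1 + 3 + 1 = 22.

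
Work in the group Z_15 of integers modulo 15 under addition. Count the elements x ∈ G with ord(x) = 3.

In a cyclic group of order 15, the number of elements of order d (for d | 15) is φ(d).
φ(3) = 2.

2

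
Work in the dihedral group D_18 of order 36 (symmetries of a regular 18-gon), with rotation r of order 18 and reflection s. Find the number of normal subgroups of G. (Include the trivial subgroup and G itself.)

9

G has 45 subgroups. Checking conjugation-invariance by order — order 1: 1/1 normal; order 2: 1/19 normal; order 3: 1/1 normal; order 4: 0/9 normal; order 6: 1/7 normal; order 9: 1/1 normal; order 12: 0/3 normal; order 18: 3/3 normal; order 36: 1/1 normal.
Total normal subgroups: 9.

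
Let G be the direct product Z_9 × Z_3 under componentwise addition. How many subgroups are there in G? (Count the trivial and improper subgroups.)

|G| = 27, so by Lagrange every subgroup order divides 27. Divisors: 1, 3, 9, 27.
Subgroups by order — order 1: 1; order 3: 4; order 9: 4; order 27: 1.
Total: 1 + 4 + 4 + 1 = 10.

10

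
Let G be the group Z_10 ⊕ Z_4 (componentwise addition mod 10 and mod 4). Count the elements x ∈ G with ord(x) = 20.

An element (a,b) has order lcm(ord(a), ord(b)); count pairs with lcm equal to 20.
Enumerating gives 16 such elements.

16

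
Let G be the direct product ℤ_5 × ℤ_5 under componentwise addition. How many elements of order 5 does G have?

24

An element (a,b) has order lcm(ord(a), ord(b)); count pairs with lcm equal to 5.
Enumerating gives 24 such elements.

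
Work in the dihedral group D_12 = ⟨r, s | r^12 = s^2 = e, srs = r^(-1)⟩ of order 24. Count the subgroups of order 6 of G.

5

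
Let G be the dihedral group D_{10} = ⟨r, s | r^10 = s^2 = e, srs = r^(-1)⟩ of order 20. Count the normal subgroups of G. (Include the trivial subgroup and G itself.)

7

G has 22 subgroups. Checking conjugation-invariance by order — order 1: 1/1 normal; order 2: 1/11 normal; order 4: 0/5 normal; order 5: 1/1 normal; order 10: 3/3 normal; order 20: 1/1 normal.
Total normal subgroups: 7.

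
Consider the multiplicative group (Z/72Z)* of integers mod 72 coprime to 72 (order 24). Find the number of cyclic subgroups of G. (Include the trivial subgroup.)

A cyclic subgroup of order d is generated by each of its φ(d) elements of order d, so the cyclic subgroups of order d number (#elements of order d)/φ(d).
Cyclic subgroups by order — order 1: 1; order 2: 7; order 3: 1; order 6: 7.
Total: 16.

16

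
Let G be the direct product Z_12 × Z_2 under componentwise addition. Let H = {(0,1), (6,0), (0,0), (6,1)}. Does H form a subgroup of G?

Yes

|H| = 4 divides |G| = 24, consistent with Lagrange.
H contains the identity, every element's inverse is in H, and H is closed under +: it is a subgroup.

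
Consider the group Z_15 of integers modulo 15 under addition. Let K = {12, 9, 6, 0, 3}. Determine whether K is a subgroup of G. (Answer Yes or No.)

|K| = 5 divides |G| = 15, consistent with Lagrange.
K contains the identity, every element's inverse is in K, and K is closed under +: it is a subgroup.
In fact K = ⟨3⟩.

Yes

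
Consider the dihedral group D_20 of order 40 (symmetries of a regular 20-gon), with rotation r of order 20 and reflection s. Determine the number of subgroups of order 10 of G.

|G| = 40 and 10 | 40, so subgroups of order 10 are possible by Lagrange.
The subgroups of order 10 are: {e, r^2, r^4, r^6, r^8, r^10, r^12, r^14, r^16, r^18}; {e, r^4, r^8, r^12, r^16, r^2s, r^6s, r^10s, r^14s, r^18s}; {e, r^4, r^8, r^12, r^16, r^3s, r^7s, r^11s, r^15s, r^19s}; {e, r^4, r^8, r^12, r^16, s, r^4s, r^8s, r^12s, r^16s}; … (5 in all).
So G has 5 subgroups of order 10.

5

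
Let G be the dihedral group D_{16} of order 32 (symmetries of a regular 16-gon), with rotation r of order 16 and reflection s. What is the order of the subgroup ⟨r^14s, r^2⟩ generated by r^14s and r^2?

16

|⟨r^14s⟩| = 2 and |⟨r^2⟩| = 8, so |H| is a multiple of lcm(2, 8) = 8 and divides |G| = 32.
Closing under the operation: H = {e, r^2, r^4, r^6, r^8, r^10, r^12, r^14, s, r^2s, r^4s, r^6s, r^8s, r^10s, r^12s, r^14s}, so |H| = 16.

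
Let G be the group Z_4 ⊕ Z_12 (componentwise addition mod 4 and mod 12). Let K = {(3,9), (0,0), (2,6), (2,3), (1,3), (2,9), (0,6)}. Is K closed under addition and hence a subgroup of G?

No

|K| = 7 does not divide |G| = 48, so by Lagrange K is not a subgroup.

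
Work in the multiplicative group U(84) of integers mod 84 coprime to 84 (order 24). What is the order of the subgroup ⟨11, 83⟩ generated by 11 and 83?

|⟨11⟩| = 6 and |⟨83⟩| = 2, so |H| is a multiple of lcm(6, 2) = 6 and divides |G| = 24.
Closing under the operation: H = {1, 11, 13, 23, 25, 37, 47, 59, 61, 71, 73, 83}, so |H| = 12.

12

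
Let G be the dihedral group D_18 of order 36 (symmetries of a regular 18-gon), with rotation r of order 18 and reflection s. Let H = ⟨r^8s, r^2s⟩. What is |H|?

6

|⟨r^8s⟩| = 2 and |⟨r^2s⟩| = 2, so |H| is a multiple of lcm(2, 2) = 2 and divides |G| = 36.
Closing under the operation: H = {e, r^6, r^12, r^2s, r^8s, r^14s}, so |H| = 6.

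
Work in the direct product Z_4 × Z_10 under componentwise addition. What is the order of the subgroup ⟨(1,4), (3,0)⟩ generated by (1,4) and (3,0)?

|⟨(1,4)⟩| = 20 and |⟨(3,0)⟩| = 4, so |H| is a multiple of lcm(20, 4) = 20 and divides |G| = 40.
Closing under the operation: H = {(0,0), (0,2), (0,4), (0,6), (0,8), (1,0), (1,2), (1,4), (1,6), (1,8), (2,0), (2,2), (2,4), (2,6), (2,8), (3,0), (3,2), (3,4), (3,6), (3,8)}, so |H| = 20.

20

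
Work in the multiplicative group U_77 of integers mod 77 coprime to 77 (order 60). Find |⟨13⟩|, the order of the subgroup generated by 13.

Compute successive powers of 13 mod 77: 13, 15, 41, 71, 76, 64, 62, 36, …; 13^10 ≡ 1 (mod 77).
So |⟨13⟩| = 10.

10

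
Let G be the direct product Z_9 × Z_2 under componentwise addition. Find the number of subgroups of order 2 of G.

|G| = 18 and 2 | 18, so subgroups of order 2 are possible by Lagrange.
The subgroups of order 2 are: {(0,0), (0,1)}.
So G has 1 subgroup of order 2.

1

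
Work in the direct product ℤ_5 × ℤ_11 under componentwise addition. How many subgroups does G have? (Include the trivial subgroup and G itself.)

4

|G| = 55, so by Lagrange every subgroup order divides 55. Divisors: 1, 5, 11, 55.
Subgroups by order — order 1: 1; order 5: 1; order 11: 1; order 55: 1.
Total: 1 + 1 + 1 + 1 = 4.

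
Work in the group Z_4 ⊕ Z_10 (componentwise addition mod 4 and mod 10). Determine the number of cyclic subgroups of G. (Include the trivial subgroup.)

Each element a generates a cyclic subgroup ⟨a⟩; distinct elements may generate the same one (a cyclic group of order d has φ(d) generators).
Cyclic subgroups by order — order 1: 1; order 2: 3; order 4: 2; order 5: 1; order 10: 3; order 20: 2.
Total: 12.

12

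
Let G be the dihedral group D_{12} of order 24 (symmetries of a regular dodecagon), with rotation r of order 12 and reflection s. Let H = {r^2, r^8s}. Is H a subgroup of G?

No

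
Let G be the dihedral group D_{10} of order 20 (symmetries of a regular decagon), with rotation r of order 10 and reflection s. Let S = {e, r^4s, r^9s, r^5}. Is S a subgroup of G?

|S| = 4 divides |G| = 20, consistent with Lagrange.
S contains the identity, every element's inverse is in S, and S is closed under ·: it is a subgroup.

Yes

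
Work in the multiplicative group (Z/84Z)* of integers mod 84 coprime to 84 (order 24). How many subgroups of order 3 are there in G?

1

|G| = 24 and 3 | 24, so subgroups of order 3 are possible by Lagrange.
The subgroups of order 3 are: {1, 25, 37}.
So G has 1 subgroup of order 3.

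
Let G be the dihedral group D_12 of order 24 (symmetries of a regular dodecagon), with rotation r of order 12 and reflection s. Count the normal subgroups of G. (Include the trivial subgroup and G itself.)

9

G has 34 subgroups. Checking conjugation-invariance by order — order 1: 1/1 normal; order 2: 1/13 normal; order 3: 1/1 normal; order 4: 1/7 normal; order 6: 1/5 normal; order 8: 0/3 normal; order 12: 3/3 normal; order 24: 1/1 normal.
Total normal subgroups: 9.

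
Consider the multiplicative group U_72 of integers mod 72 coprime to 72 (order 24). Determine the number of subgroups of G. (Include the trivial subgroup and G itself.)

|G| = 24, so by Lagrange every subgroup order divides 24. Divisors: 1, 2, 3, 4, 6, 8, 12, 24.
Subgroups by order — order 1: 1; order 2: 7; order 3: 1; order 4: 7; order 6: 7; order 8: 1; order 12: 7; order 24: 1.
Total: 1 + 7 + 1 + 7 + 7 + 1 + 7 + 1 = 32.

32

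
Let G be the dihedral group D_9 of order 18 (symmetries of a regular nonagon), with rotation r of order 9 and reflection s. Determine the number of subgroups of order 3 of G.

|G| = 18 and 3 | 18, so subgroups of order 3 are possible by Lagrange.
The subgroups of order 3 are: {e, r^3, r^6}.
So G has 1 subgroup of order 3.

1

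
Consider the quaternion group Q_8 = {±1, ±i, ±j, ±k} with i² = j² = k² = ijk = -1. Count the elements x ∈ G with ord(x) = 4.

6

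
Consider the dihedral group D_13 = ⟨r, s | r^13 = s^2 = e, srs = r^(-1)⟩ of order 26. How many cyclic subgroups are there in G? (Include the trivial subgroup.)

15

Each element a generates a cyclic subgroup ⟨a⟩; distinct elements may generate the same one (a cyclic group of order d has φ(d) generators).
Cyclic subgroups by order — order 1: 1; order 2: 13; order 13: 1.
Total: 15.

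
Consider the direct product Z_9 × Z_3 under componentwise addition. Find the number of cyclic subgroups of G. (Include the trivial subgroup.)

Group the elements of G by the cyclic subgroup they generate; each cyclic subgroup of order d accounts for φ(d) elements.
Cyclic subgroups by order — order 1: 1; order 3: 4; order 9: 3.
Total: 8.

8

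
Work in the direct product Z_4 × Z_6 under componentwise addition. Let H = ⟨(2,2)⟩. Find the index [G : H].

4

|⟨(2,2)⟩| = 6 and |G| = 24.
By Lagrange, [G : H] = |G|/|H| = 24/6 = 4.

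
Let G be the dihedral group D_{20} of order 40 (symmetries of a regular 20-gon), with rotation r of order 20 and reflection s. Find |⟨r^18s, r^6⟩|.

20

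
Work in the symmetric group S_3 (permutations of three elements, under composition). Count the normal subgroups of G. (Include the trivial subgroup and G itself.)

3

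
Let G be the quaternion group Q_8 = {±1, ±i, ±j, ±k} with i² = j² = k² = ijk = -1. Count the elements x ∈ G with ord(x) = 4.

The elements of order 4 are: i, -i, j, -j, k, -k.
That's 6.

6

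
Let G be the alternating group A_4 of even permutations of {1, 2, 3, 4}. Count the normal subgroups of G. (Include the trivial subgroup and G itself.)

3

G has 10 subgroups. Checking conjugation-invariance by order — order 1: 1/1 normal; order 2: 0/3 normal; order 3: 0/4 normal; order 4: 1/1 normal; order 12: 1/1 normal.
Total normal subgroups: 3.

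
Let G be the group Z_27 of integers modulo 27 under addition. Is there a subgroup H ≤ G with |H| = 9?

9 | 27. A subgroup of order 9 is {0, 3, 6, 9, 12, 15, 18, 21, 24}.

Yes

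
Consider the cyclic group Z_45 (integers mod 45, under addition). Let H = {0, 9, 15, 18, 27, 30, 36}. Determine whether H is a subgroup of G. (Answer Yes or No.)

No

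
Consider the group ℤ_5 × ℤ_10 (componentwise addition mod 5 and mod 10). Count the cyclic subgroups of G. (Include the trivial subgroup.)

A cyclic subgroup of order d is generated by each of its φ(d) elements of order d, so the cyclic subgroups of order d number (#elements of order d)/φ(d).
Cyclic subgroups by order — order 1: 1; order 2: 1; order 5: 6; order 10: 6.
Total: 14.

14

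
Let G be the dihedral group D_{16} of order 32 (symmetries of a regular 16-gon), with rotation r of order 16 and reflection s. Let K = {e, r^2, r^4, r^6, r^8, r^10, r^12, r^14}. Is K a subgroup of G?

|K| = 8 divides |G| = 32, consistent with Lagrange.
K contains the identity, every element's inverse is in K, and K is closed under ·: it is a subgroup.
In fact K = ⟨r^2⟩.

Yes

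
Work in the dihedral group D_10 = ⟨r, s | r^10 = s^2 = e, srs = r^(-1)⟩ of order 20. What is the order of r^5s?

Computing powers of r^5s: the smallest k with (r^5s)^k = e is k = 2.

2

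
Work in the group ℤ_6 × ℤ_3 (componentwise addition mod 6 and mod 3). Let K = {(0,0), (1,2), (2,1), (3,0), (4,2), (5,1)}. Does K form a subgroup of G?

Yes

|K| = 6 divides |G| = 18, consistent with Lagrange.
K contains the identity, every element's inverse is in K, and K is closed under +: it is a subgroup.
In fact K = ⟨(1,2)⟩.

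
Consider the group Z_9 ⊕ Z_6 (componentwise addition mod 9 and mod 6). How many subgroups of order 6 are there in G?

4

|G| = 54 and 6 | 54, so subgroups of order 6 are possible by Lagrange.
The subgroups of order 6 are: {(0,0), (0,1), (0,2), (0,3), (0,4), (0,5)}; {(0,0), (0,3), (3,0), (3,3), (6,0), (6,3)}; {(0,0), (0,3), (3,1), (3,4), (6,2), (6,5)}; {(0,0), (0,3), (3,2), (3,5), (6,1), (6,4)}.
So G has 4 subgroups of order 6.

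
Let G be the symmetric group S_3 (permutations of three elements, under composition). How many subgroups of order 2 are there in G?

3

|G| = 6 and 2 | 6, so subgroups of order 2 are possible by Lagrange.
The subgroups of order 2 are: {e, (1 2)}; {e, (1 3)}; {e, (2 3)}.
So G has 3 subgroups of order 2.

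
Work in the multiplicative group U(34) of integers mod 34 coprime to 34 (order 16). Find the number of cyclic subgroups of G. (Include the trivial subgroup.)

5

Each element a generates a cyclic subgroup ⟨a⟩; distinct elements may generate the same one (a cyclic group of order d has φ(d) generators).
Cyclic subgroups by order — order 1: 1; order 2: 1; order 4: 1; order 8: 1; order 16: 1.
Total: 5.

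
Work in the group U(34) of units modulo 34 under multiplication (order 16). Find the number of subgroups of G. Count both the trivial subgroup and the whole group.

5

|G| = 16, so by Lagrange every subgroup order divides 16. Divisors: 1, 2, 4, 8, 16.
Subgroups by order — order 1: 1; order 2: 1; order 4: 1; order 8: 1; order 16: 1.
Total: 1 + 1 + 1 + 1 + 1 = 5.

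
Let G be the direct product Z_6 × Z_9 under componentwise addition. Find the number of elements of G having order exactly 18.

18

An element (a,b) has order lcm(ord(a), ord(b)); count pairs with lcm equal to 18.
Enumerating gives 18 such elements.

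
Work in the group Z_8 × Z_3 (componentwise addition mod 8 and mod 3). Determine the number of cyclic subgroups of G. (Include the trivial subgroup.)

A cyclic subgroup of order d is generated by each of its φ(d) elements of order d, so the cyclic subgroups of order d number (#elements of order d)/φ(d).
Cyclic subgroups by order — order 1: 1; order 2: 1; order 3: 1; order 4: 1; order 6: 1; order 8: 1; order 12: 1; order 24: 1.
Total: 8.

8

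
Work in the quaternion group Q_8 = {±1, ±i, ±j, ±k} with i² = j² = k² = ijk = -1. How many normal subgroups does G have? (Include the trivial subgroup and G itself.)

6

G has 6 subgroups. Checking conjugation-invariance by order — order 1: 1/1 normal; order 2: 1/1 normal; order 4: 3/3 normal; order 8: 1/1 normal.
Total normal subgroups: 6.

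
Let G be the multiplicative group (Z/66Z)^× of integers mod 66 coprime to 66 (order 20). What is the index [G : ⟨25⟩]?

|⟨25⟩| = 5 and |G| = 20.
By Lagrange, [G : H] = |G|/|H| = 20/5 = 4.

4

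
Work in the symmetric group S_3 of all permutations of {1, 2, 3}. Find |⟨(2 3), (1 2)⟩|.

6

|⟨(2 3)⟩| = 2 and |⟨(1 2)⟩| = 2, so |H| is a multiple of lcm(2, 2) = 2 and divides |G| = 6.
Closing {(2 3), (1 2)} under the group operation gives all of G, so |H| = 6.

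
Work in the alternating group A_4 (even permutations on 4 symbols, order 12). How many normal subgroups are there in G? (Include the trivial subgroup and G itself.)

3

G has 10 subgroups. Checking conjugation-invariance by order — order 1: 1/1 normal; order 2: 0/3 normal; order 3: 0/4 normal; order 4: 1/1 normal; order 12: 1/1 normal.
Total normal subgroups: 3.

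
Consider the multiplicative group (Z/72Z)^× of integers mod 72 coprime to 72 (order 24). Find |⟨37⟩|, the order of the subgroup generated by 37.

2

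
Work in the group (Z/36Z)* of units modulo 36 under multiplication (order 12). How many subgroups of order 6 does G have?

3

|G| = 12 and 6 | 12, so subgroups of order 6 are possible by Lagrange.
The subgroups of order 6 are: {1, 11, 13, 23, 25, 35}; {1, 5, 13, 17, 25, 29}; {1, 7, 13, 19, 25, 31}.
So G has 3 subgroups of order 6.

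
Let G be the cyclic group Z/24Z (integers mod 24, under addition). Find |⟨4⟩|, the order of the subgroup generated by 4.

In Z/24Z, the order of an element a is n/gcd(a, n).
gcd(4, 24) = 4, so |⟨4⟩| = 24/4 = 6.

6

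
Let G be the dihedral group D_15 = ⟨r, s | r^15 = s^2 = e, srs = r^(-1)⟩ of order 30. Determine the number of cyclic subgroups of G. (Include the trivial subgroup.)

Group the elements of G by the cyclic subgroup they generate; each cyclic subgroup of order d accounts for φ(d) elements.
Cyclic subgroups by order — order 1: 1; order 2: 15; order 3: 1; order 5: 1; order 15: 1.
Total: 19.

19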